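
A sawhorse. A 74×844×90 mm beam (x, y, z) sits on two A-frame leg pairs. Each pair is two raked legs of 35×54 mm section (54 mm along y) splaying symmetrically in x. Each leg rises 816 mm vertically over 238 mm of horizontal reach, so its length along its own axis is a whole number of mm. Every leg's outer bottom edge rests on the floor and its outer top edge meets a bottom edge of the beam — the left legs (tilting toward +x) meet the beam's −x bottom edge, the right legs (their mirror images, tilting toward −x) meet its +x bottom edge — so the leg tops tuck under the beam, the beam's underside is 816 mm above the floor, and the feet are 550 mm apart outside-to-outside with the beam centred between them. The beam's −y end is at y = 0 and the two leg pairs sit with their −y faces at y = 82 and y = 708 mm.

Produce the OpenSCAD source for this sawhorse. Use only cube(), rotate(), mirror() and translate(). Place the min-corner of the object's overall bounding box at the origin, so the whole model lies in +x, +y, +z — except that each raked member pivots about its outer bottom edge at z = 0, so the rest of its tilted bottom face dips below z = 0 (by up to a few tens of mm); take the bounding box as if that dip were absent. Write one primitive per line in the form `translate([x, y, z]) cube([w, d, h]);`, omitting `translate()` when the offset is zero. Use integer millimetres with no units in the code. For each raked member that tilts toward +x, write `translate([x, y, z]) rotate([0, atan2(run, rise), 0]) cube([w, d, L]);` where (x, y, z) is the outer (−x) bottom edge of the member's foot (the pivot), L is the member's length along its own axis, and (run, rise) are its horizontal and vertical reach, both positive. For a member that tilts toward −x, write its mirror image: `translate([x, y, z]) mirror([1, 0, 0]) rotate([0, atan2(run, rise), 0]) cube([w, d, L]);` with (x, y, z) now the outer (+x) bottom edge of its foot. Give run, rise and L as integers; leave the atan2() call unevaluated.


translate([238, 0, 816]) cube([74, 844, 90]);
translate([0, 82, 0]) rotate([0, atan2(238, 816), 0]) cube([35, 54, 850]);
translate([550, 82, 0]) mirror([1, 0, 0]) rotate([0, atan2(238, 816), 0]) cube([35, 54, 850]);
translate([0, 708, 0]) rotate([0, atan2(238, 816), 0]) cube([35, 54, 850]);
translate([550, 708, 0]) mirror([1, 0, 0]) rotate([0, atan2(238, 816), 0]) cube([35, 54, 850]);


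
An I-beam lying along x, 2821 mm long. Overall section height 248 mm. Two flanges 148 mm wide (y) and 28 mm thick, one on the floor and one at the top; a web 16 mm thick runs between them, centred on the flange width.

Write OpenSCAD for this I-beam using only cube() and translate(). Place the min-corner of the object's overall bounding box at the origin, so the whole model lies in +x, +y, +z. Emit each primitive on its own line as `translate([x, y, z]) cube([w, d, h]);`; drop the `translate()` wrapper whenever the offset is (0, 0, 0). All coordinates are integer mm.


cube([2821, 148, 28]);
translate([0, 66, 28]) cube([2821, 16, 192]);
translate([0, 0, 220]) cube([2821, 148, 28]);


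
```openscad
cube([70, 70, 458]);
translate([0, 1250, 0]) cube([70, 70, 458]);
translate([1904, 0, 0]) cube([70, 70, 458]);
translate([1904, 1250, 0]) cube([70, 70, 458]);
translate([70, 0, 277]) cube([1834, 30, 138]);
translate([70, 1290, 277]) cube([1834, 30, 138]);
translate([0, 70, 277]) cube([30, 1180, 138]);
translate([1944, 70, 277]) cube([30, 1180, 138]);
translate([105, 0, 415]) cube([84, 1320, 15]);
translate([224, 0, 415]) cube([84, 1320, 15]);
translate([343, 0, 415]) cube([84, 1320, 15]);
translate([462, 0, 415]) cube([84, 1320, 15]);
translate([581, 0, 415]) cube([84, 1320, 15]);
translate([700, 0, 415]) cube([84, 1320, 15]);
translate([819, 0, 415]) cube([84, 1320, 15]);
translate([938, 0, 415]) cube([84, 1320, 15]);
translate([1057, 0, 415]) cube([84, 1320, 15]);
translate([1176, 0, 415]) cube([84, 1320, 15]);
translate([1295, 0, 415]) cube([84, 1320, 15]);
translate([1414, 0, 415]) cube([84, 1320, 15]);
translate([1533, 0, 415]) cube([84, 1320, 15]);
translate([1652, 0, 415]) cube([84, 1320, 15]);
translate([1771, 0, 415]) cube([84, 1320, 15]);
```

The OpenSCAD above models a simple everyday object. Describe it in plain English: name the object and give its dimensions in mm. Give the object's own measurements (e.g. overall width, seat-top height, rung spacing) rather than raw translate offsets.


A bed frame 1974 mm long (x) by 1320 mm wide (y). Four 70×70 mm corner posts, 458 mm tall, at the corners of the footprint. Four rails of 30 mm thickness and 138 mm height run between adjacent posts with their undersides at z = 277 mm, their outer faces flush with the outside of the frame (the two x-running rails run between the posts' inner faces; the two y-running rails run between the posts' inner faces). 15 slats, each 84 mm wide (x) and 15 mm thick, lie across the top of the two x-running rails, running the full 1320 mm width of the frame in y; along x they sit between the end posts with a 35 mm gap after the −x posts and between neighbouring slats, leaving 49 mm before the +x posts.


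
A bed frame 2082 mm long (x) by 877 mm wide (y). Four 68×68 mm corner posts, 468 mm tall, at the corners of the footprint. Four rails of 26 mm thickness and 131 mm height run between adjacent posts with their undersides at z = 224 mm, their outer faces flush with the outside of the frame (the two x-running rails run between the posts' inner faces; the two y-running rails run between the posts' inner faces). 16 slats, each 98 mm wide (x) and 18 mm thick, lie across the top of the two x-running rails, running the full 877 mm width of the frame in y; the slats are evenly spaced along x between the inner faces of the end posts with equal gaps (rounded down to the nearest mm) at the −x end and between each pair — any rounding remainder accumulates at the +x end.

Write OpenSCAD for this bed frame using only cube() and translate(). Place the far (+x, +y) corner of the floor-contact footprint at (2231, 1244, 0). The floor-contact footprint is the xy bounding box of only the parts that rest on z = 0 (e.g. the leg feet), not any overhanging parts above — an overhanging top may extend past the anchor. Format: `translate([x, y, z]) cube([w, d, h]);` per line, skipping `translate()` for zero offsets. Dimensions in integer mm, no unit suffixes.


// slat z = rail_z + rail_h = 224 + 131 = 355
// slat gap = ⌊(1946 − 16·98) / 17⌋ = 22
translate([149, 367, 0]) cube([68, 68, 468]);
translate([149, 1176, 0]) cube([68, 68, 468]);
translate([2163, 367, 0]) cube([68, 68, 468]);
translate([2163, 1176, 0]) cube([68, 68, 468]);
translate([217, 367, 224]) cube([1946, 26, 131]);
translate([217, 1218, 224]) cube([1946, 26, 131]);
translate([149, 435, 224]) cube([26, 741, 131]);
translate([2205, 435, 224]) cube([26, 741, 131]);
translate([239, 367, 355]) cube([98, 877, 18]);
translate([359, 367, 355]) cube([98, 877, 18]);
translate([479, 367, 355]) cube([98, 877, 18]);
translate([599, 367, 355]) cube([98, 877, 18]);
translate([719, 367, 355]) cube([98, 877, 18]);
translate([839, 367, 355]) cube([98, 877, 18]);
translate([959, 367, 355]) cube([98, 877, 18]);
translate([1079, 367, 355]) cube([98, 877, 18]);
translate([1199, 367, 355]) cube([98, 877, 18]);
translate([1319, 367, 355]) cube([98, 877, 18]);
translate([1439, 367, 355]) cube([98, 877, 18]);
translate([1559, 367, 355]) cube([98, 877, 18]);
translate([1679, 367, 355]) cube([98, 877, 18]);
translate([1799, 367, 355]) cube([98, 877, 18]);
translate([1919, 367, 355]) cube([98, 877, 18]);
translate([2039, 367, 355]) cube([98, 877, 18]);


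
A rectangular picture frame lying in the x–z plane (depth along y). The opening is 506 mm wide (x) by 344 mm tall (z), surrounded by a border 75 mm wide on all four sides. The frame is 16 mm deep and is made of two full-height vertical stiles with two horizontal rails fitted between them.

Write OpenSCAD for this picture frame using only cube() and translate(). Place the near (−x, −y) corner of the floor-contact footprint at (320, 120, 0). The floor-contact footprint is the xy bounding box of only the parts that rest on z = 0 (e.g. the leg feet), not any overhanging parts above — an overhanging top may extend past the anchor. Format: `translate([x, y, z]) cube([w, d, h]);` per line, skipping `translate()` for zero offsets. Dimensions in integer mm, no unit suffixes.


translate([320, 120, 0]) cube([75, 16, 494]);
translate([901, 120, 0]) cube([75, 16, 494]);
translate([395, 120, 0]) cube([506, 16, 75]);
translate([395, 120, 419]) cube([506, 16, 75]);


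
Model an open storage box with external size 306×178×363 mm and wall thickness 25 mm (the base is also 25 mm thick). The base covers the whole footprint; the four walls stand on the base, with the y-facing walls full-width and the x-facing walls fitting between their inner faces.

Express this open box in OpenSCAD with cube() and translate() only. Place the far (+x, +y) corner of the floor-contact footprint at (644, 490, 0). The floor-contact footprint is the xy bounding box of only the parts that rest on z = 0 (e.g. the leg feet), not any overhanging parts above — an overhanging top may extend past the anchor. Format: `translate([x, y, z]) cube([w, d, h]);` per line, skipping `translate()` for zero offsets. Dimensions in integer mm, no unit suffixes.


translate([338, 312, 0]) cube([306, 178, 25]);
translate([338, 312, 25]) cube([306, 25, 338]);
translate([338, 465, 25]) cube([306, 25, 338]);
translate([338, 337, 25]) cube([25, 128, 338]);
translate([619, 337, 25]) cube([25, 128, 338]);


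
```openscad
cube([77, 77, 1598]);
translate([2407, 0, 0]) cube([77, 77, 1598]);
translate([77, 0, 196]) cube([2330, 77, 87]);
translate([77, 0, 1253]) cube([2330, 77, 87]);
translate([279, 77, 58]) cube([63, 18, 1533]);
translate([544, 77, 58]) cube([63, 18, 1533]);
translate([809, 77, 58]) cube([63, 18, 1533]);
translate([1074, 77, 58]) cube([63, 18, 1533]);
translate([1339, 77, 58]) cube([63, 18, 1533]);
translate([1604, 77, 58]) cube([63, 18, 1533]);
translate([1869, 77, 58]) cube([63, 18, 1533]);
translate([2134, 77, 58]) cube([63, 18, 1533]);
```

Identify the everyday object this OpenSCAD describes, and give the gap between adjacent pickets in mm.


A fence section. The picket gap is 202 mm.

Two posts, two rails, 8 pickets — a fence section. Span 2330 mm holds 8 pickets of 63 mm with 9 equal gaps: ⌊(2330 − 8·63) / 9⌋ = 202 mm.


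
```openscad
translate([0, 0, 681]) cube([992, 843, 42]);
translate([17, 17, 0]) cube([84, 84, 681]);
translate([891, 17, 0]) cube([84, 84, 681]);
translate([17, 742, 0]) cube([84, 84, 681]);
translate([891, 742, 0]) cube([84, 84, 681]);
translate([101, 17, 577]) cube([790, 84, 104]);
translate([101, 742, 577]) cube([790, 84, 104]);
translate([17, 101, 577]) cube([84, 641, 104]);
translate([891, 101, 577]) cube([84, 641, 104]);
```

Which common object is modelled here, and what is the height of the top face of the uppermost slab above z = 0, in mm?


A table. The table height is 723 mm.

A 992×843×42 slab sits at z = 681 on four 84 mm square posts — a table. The top surface is at 681 + 42 = 723 mm.


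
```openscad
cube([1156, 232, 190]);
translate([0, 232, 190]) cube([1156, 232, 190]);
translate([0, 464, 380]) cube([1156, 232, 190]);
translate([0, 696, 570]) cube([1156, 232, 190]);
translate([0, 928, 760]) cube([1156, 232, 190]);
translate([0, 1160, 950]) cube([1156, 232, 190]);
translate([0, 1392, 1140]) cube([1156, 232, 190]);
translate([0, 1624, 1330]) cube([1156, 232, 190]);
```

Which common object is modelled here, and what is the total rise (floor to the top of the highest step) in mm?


A staircase. The total rise is 1520 mm.

8 identical blocks, each offset up and back from the previous — a staircase. Each step is 190 mm tall and there are 8 of them, so the total rise is 8 × 190 = 1520 mm.


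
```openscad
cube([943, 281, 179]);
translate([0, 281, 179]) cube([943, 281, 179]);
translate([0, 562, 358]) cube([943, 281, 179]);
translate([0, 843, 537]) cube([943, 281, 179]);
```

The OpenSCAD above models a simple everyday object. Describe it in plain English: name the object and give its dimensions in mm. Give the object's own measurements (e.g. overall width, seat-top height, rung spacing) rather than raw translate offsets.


A straight staircase of 4 solid steps. Each step is 943 mm wide (x), 281 mm deep (y, the going) and 179 mm tall (the rise). The first step rests on the floor; each subsequent step sits one going further in +y and one rise higher in +z, directly behind and above the previous step with no overlap.


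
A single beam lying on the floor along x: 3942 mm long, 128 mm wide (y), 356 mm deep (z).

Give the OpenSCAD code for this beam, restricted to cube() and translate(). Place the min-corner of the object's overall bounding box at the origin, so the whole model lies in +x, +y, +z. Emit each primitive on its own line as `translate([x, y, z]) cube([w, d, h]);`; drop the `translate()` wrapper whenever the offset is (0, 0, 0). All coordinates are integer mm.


cube([3942, 128, 356]);


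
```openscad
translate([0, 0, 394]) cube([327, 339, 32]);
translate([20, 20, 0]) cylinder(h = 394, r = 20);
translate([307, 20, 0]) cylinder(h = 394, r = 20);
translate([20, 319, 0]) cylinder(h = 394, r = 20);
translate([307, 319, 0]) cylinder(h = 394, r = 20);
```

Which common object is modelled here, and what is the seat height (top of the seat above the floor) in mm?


A stool. The seat height is 426 mm.

A 327×339×32 slab at z = 394 on four corner cylinders — a stool. The seat top is 394 + 32 = 426 mm.


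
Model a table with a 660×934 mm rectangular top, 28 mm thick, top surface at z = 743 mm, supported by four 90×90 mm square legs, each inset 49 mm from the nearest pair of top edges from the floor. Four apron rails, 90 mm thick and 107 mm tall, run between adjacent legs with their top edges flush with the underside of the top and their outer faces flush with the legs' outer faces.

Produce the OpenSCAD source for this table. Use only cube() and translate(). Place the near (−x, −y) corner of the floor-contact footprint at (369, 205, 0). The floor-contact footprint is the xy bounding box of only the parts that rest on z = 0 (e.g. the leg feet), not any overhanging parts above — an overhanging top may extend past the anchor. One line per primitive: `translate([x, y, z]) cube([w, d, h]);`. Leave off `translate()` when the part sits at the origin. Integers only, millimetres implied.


translate([320, 156, 715]) cube([660, 934, 28]);
translate([369, 205, 0]) cube([90, 90, 715]);
translate([841, 205, 0]) cube([90, 90, 715]);
translate([369, 951, 0]) cube([90, 90, 715]);
translate([841, 951, 0]) cube([90, 90, 715]);
translate([459, 205, 608]) cube([382, 90, 107]);
translate([459, 951, 608]) cube([382, 90, 107]);
translate([369, 295, 608]) cube([90, 656, 107]);
translate([841, 295, 608]) cube([90, 656, 107]);


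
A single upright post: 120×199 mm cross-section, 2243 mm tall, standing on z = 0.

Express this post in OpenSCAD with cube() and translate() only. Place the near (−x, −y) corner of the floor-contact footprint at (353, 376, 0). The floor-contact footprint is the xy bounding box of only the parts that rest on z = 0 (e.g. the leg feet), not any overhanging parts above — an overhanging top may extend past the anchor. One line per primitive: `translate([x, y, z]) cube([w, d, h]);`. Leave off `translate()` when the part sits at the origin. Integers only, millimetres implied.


translate([353, 376, 0]) cube([120, 199, 2243]);


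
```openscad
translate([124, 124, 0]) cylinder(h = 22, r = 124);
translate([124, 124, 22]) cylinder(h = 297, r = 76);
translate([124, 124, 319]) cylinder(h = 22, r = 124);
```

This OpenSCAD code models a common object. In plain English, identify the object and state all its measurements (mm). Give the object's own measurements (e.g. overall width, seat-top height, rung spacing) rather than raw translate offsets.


A spool: two coaxial disc flanges of radius 124 mm and thickness 22 mm, joined by a core cylinder of radius 76 mm and height 297 mm. The lower flange rests on z = 0 and the three cylinders share a vertical axis.


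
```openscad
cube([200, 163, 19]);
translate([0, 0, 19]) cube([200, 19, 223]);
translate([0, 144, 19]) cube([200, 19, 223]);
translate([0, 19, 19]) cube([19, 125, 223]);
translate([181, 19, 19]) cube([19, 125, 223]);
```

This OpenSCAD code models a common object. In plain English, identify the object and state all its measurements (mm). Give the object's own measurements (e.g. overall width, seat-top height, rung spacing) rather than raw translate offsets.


An open-topped rectangular box: outside dimensions 200×163×242 mm, with a uniform wall and base thickness of 19 mm. The base is a full 200×163 slab on the floor; four walls sit on top of the base. The front and back walls (the −y and +y sides) span the full width; the two side walls fit between them.


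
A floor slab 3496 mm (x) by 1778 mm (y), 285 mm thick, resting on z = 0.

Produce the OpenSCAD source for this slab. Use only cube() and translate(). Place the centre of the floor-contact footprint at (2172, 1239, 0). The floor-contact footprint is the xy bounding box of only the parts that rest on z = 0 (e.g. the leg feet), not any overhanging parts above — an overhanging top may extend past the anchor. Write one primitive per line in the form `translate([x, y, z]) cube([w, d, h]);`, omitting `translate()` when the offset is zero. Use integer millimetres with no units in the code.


translate([424, 350, 0]) cube([3496, 1778, 285]);


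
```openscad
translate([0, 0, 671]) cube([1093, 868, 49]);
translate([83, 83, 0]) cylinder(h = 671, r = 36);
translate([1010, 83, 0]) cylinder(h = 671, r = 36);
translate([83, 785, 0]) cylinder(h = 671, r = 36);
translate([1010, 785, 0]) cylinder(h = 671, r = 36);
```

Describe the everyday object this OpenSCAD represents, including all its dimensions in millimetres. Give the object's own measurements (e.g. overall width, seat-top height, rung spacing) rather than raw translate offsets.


A table: top 1093 mm (x) × 868 mm (y), 49 mm thick, upper face at z = 720 mm, on four round legs of 72 mm diameter, each leg's bounding box inset 47 mm from the nearest pair of top edges from z = 0 to the bottom of the top.


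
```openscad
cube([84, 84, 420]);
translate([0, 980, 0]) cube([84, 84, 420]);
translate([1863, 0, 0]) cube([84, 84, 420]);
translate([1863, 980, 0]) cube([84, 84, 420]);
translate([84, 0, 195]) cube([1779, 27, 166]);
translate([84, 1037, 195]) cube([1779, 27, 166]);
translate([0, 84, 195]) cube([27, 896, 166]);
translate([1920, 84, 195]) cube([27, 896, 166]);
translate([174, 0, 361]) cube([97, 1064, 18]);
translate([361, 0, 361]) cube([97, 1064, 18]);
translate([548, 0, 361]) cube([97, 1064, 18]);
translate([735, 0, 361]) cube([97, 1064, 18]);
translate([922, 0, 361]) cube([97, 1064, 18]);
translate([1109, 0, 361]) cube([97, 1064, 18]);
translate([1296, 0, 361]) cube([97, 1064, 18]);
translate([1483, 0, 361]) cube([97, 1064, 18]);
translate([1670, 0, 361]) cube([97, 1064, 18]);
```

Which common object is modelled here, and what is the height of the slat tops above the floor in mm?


A bed frame. The slat-top height is 379 mm.

Four posts, four rails, and a row of slats — a bed frame. Slats sit on the rails at z = 195 + 166 = 361; with slat thickness 18, the top is 379 mm.


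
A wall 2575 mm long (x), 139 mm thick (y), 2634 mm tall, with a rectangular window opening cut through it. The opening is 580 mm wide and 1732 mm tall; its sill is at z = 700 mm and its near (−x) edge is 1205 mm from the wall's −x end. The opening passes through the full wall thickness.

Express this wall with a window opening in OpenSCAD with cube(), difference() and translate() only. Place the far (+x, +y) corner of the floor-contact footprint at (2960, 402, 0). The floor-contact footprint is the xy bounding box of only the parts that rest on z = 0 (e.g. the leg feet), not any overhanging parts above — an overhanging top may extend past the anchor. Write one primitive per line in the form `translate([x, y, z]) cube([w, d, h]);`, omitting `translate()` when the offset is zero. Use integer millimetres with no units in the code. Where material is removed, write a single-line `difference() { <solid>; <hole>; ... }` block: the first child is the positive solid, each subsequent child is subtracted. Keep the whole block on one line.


difference() { translate([385, 263, 0]) cube([2575, 139, 2634]); translate([1590, 263, 700]) cube([580, 139, 1732]); }


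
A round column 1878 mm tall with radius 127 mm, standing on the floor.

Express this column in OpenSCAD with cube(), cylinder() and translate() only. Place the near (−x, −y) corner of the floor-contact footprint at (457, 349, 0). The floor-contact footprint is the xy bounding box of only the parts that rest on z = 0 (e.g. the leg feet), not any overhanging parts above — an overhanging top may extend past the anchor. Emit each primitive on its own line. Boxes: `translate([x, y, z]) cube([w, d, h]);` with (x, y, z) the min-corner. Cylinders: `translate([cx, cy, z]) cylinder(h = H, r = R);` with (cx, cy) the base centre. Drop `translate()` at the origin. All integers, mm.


translate([584, 476, 0]) cylinder(h = 1878, r = 127);


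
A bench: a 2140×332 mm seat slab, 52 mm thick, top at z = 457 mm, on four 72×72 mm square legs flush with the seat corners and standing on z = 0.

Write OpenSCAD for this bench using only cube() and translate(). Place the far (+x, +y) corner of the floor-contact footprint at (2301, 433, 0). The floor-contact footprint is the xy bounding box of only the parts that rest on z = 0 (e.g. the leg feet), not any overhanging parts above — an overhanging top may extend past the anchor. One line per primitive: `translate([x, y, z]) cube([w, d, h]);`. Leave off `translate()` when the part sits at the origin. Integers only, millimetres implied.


// leg_h = 457 − 52 = 405
translate([161, 101, 405]) cube([2140, 332, 52]);
translate([161, 101, 0]) cube([72, 72, 405]);
translate([161, 361, 0]) cube([72, 72, 405]);
translate([2229, 101, 0]) cube([72, 72, 405]);
translate([2229, 361, 0]) cube([72, 72, 405]);


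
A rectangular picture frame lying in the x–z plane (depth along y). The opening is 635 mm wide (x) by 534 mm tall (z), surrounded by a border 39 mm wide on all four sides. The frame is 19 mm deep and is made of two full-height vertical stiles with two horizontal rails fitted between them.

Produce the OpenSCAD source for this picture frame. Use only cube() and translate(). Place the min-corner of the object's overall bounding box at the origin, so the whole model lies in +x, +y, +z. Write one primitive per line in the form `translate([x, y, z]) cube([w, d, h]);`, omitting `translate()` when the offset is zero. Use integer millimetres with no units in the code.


cube([39, 19, 612]);
translate([674, 0, 0]) cube([39, 19, 612]);
translate([39, 0, 0]) cube([635, 19, 39]);
translate([39, 0, 573]) cube([635, 19, 39]);


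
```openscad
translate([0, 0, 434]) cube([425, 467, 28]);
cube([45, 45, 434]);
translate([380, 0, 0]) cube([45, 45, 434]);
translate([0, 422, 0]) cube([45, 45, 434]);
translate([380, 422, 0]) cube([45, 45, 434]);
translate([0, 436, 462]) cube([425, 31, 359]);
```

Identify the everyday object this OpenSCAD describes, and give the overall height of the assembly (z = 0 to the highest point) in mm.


A chair. The overall height is 821 mm.

A slab on four corner posts with a tall panel at the back — a chair. The seat slab sits at z = 434 with thickness 28, and the 359 mm backrest starts at the seat top, so the overall height is 434 + 28 + 359 = 821 mm.


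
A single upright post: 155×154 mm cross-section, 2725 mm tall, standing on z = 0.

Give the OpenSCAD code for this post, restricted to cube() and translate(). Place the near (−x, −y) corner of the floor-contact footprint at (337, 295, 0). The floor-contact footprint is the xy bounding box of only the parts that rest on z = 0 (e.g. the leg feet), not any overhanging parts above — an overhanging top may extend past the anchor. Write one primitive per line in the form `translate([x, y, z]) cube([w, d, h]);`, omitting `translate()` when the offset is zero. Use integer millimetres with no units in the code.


translate([337, 295, 0]) cube([155, 154, 2725]);


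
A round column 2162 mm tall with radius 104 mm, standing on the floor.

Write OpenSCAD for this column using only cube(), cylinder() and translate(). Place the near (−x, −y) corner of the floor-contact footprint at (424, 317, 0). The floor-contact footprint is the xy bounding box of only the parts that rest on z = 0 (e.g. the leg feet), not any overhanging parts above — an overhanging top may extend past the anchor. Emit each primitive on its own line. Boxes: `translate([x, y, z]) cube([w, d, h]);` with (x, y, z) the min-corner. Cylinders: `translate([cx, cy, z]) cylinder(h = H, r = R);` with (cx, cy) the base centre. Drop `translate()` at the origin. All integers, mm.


translate([528, 421, 0]) cylinder(h = 2162, r = 104);


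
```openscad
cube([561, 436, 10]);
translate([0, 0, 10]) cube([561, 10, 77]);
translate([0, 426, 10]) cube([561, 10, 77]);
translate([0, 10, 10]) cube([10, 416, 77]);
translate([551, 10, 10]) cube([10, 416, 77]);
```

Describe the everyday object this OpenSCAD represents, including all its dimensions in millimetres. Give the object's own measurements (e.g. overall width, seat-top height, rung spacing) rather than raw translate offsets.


An open-topped rectangular box: outside dimensions 561×436×87 mm, with a uniform wall and base thickness of 10 mm. The base is a full 561×436 slab on the floor; four walls sit on top of the base. The front and back walls (the −y and +y sides) span the full width; the two side walls fit between them.


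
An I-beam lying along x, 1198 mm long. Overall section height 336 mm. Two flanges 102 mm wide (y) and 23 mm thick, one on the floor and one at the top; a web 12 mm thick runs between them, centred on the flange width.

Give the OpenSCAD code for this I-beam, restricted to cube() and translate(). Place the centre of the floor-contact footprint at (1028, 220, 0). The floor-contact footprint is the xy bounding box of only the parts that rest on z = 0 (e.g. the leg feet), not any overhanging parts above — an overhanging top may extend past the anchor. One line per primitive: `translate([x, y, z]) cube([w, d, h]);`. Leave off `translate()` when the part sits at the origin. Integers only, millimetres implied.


translate([429, 169, 0]) cube([1198, 102, 23]);
translate([429, 214, 23]) cube([1198, 12, 290]);
translate([429, 169, 313]) cube([1198, 102, 23]);


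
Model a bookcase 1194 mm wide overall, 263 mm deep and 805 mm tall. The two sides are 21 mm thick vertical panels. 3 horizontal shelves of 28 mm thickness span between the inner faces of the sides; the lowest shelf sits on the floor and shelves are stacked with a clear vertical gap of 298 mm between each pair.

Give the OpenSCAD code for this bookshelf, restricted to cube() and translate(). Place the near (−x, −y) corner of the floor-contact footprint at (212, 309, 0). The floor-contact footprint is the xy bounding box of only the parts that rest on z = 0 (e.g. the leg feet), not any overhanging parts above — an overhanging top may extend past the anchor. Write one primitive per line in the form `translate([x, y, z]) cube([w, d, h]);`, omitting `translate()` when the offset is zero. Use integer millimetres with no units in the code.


translate([212, 309, 0]) cube([21, 263, 805]);
translate([1385, 309, 0]) cube([21, 263, 805]);
translate([233, 309, 0]) cube([1152, 263, 28]);
translate([233, 309, 326]) cube([1152, 263, 28]);
translate([233, 309, 652]) cube([1152, 263, 28]);


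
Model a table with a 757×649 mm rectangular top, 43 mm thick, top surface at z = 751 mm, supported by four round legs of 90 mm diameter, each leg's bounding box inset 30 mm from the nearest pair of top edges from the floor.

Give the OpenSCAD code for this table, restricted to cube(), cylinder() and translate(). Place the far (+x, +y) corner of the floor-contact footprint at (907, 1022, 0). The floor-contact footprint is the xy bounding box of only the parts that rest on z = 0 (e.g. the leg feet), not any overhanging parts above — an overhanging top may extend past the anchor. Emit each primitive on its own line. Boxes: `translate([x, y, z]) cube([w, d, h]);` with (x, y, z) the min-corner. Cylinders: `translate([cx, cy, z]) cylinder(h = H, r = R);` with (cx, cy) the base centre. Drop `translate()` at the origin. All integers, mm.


translate([180, 403, 708]) cube([757, 649, 43]);
translate([255, 478, 0]) cylinder(h = 708, r = 45);
translate([862, 478, 0]) cylinder(h = 708, r = 45);
translate([255, 977, 0]) cylinder(h = 708, r = 45);
translate([862, 977, 0]) cylinder(h = 708, r = 45);


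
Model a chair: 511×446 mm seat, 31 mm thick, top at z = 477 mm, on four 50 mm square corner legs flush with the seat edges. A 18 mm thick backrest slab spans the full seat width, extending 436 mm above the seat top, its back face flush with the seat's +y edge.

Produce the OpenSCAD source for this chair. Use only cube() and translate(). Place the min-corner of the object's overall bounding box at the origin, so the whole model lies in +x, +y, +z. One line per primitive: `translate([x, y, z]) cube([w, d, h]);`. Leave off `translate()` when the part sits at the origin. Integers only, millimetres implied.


translate([0, 0, 446]) cube([511, 446, 31]);
cube([50, 50, 446]);
translate([461, 0, 0]) cube([50, 50, 446]);
translate([0, 396, 0]) cube([50, 50, 446]);
translate([461, 396, 0]) cube([50, 50, 446]);
translate([0, 428, 477]) cube([511, 18, 436]);


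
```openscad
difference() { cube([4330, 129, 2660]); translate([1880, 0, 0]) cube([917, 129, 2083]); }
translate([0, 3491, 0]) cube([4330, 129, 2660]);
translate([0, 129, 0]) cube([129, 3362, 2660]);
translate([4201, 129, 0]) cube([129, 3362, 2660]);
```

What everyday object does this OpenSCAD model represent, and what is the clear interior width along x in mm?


A single room. The interior width is 4072 mm.

Four walls enclosing a rectangle with a door in the front wall — a room. Outside width 4330 minus two 129 mm walls gives 4072 mm.


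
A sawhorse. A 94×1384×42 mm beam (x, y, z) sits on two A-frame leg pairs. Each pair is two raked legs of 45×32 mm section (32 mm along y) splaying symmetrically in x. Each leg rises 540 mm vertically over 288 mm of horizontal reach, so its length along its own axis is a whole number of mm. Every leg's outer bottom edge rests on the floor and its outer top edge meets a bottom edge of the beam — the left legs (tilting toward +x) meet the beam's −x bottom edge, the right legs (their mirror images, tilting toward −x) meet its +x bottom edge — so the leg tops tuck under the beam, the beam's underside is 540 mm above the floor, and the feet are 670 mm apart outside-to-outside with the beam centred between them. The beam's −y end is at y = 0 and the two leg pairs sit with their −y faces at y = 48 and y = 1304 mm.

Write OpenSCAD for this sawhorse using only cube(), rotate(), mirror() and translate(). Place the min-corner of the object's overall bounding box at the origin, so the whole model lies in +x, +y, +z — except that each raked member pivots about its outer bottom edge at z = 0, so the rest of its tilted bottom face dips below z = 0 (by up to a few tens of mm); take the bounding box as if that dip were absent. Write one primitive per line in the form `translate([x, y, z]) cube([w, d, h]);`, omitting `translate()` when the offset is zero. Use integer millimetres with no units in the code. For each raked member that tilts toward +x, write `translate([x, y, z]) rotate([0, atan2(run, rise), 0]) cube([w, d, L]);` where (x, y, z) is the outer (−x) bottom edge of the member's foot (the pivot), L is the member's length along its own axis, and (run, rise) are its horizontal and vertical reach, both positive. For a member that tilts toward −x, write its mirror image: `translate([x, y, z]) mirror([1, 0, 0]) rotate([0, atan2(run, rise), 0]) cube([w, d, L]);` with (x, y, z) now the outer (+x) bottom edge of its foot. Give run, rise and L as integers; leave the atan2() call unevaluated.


translate([288, 0, 540]) cube([94, 1384, 42]);
translate([0, 48, 0]) rotate([0, atan2(288, 540), 0]) cube([45, 32, 612]);
translate([670, 48, 0]) mirror([1, 0, 0]) rotate([0, atan2(288, 540), 0]) cube([45, 32, 612]);
translate([0, 1304, 0]) rotate([0, atan2(288, 540), 0]) cube([45, 32, 612]);
translate([670, 1304, 0]) mirror([1, 0, 0]) rotate([0, atan2(288, 540), 0]) cube([45, 32, 612]);


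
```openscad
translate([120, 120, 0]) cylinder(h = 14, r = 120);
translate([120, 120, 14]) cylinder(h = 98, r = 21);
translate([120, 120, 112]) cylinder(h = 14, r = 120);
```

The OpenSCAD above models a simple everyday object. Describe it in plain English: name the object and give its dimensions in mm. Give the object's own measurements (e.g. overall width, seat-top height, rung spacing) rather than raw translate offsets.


A spool: two coaxial disc flanges of radius 120 mm and thickness 14 mm, joined by a core cylinder of radius 21 mm and height 98 mm. The lower flange rests on z = 0 and the three cylinders share a vertical axis.


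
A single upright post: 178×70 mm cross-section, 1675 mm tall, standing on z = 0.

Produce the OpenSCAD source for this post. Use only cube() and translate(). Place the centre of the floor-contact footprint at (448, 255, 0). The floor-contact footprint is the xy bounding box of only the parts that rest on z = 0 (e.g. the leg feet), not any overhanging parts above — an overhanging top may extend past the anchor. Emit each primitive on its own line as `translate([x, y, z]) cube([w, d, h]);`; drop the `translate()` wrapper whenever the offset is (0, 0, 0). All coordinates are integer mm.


translate([359, 220, 0]) cube([178, 70, 1675]);


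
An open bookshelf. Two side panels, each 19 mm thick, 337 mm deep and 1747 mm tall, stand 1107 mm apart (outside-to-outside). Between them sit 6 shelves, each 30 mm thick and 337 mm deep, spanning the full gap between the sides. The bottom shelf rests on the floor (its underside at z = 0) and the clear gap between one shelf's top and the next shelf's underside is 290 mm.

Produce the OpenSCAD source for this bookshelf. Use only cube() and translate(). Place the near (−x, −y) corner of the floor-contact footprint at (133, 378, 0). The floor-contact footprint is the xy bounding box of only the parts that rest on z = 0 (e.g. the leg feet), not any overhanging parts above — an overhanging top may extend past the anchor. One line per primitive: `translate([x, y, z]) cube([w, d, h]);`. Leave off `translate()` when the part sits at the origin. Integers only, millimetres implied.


translate([133, 378, 0]) cube([19, 337, 1747]);
translate([1221, 378, 0]) cube([19, 337, 1747]);
translate([152, 378, 0]) cube([1069, 337, 30]);
translate([152, 378, 320]) cube([1069, 337, 30]);
translate([152, 378, 640]) cube([1069, 337, 30]);
translate([152, 378, 960]) cube([1069, 337, 30]);
translate([152, 378, 1280]) cube([1069, 337, 30]);
translate([152, 378, 1600]) cube([1069, 337, 30]);


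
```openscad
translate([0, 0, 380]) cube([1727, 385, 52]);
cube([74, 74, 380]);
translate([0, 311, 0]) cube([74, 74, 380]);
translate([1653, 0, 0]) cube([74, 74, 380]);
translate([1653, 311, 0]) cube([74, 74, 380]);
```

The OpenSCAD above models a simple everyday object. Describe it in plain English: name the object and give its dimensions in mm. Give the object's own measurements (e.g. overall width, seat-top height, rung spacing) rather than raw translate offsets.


A bench: a 1727×385 mm seat slab, 52 mm thick, top at z = 432 mm, on four 74×74 mm square legs flush with the seat corners and standing on z = 0.


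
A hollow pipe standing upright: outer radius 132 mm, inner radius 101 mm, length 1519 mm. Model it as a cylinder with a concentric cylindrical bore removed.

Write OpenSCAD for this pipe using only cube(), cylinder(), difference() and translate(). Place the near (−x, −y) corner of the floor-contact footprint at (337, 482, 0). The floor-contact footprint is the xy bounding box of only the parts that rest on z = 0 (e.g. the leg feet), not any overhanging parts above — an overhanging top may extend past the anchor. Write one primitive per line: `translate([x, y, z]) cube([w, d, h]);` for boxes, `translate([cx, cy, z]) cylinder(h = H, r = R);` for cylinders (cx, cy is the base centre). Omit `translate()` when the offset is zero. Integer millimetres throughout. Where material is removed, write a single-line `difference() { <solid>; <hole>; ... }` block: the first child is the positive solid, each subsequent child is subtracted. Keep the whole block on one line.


difference() { translate([469, 614, 0]) cylinder(h = 1519, r = 132); translate([469, 614, 0]) cylinder(h = 1519, r = 101); }


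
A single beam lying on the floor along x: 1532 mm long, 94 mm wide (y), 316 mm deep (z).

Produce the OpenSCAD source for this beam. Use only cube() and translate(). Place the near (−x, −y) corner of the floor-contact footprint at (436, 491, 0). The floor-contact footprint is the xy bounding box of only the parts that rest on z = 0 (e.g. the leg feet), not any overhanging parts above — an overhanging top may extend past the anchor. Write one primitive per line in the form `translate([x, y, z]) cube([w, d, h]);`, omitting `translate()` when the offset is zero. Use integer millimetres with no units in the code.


translate([436, 491, 0]) cube([1532, 94, 316]);


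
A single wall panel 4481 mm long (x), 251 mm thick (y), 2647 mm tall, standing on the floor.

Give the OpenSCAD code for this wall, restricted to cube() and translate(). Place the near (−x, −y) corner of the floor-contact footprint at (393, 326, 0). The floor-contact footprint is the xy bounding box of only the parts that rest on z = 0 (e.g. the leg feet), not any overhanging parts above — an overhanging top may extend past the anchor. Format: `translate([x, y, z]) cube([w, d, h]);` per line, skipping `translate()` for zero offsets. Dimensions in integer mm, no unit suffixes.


translate([393, 326, 0]) cube([4481, 251, 2647]);


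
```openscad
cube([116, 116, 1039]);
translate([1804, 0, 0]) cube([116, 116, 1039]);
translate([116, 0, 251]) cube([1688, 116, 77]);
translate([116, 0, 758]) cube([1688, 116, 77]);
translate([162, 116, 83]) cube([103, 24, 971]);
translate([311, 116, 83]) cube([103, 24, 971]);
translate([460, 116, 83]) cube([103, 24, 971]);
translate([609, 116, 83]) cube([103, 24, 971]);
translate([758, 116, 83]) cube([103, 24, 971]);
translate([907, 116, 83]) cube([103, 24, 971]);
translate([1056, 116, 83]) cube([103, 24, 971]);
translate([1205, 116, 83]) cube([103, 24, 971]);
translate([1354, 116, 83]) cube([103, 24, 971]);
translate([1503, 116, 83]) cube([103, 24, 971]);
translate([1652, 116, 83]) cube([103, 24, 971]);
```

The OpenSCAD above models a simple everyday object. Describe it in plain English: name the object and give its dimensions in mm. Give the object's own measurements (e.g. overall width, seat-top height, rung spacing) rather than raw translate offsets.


A fence section. Two 116×116 mm posts, 1039 mm tall, stand on the floor with a clear span of 1688 mm between their inner faces. Two horizontal rails of 116×77 mm section span the gap between the posts with their undersides at z = 251 mm and z = 758 mm, flush with the posts' −y face. 11 pickets, each 103 mm wide, 24 mm thick and 971 mm tall, are fixed to the +y face of the rails with their bottoms at z = 83 mm, spaced across the span with a 46 mm gap after the −x post and between neighbouring pickets, with 49 mm left before the +x post.


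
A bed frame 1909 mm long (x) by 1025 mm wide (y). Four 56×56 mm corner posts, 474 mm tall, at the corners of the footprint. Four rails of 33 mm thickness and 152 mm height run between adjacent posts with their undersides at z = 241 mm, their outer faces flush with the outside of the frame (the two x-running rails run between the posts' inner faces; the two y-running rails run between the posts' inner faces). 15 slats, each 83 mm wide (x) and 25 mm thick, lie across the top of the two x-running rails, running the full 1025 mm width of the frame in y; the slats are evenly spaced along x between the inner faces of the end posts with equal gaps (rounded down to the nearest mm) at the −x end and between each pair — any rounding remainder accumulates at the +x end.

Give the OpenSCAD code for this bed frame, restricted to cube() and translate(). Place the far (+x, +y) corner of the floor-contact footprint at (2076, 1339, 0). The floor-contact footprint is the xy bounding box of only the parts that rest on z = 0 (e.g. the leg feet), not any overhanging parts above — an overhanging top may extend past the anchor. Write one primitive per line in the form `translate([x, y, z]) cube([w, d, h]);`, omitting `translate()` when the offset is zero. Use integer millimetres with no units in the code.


translate([167, 314, 0]) cube([56, 56, 474]);
translate([167, 1283, 0]) cube([56, 56, 474]);
translate([2020, 314, 0]) cube([56, 56, 474]);
translate([2020, 1283, 0]) cube([56, 56, 474]);
translate([223, 314, 241]) cube([1797, 33, 152]);
translate([223, 1306, 241]) cube([1797, 33, 152]);
translate([167, 370, 241]) cube([33, 913, 152]);
translate([2043, 370, 241]) cube([33, 913, 152]);
translate([257, 314, 393]) cube([83, 1025, 25]);
translate([374, 314, 393]) cube([83, 1025, 25]);
translate([491, 314, 393]) cube([83, 1025, 25]);
translate([608, 314, 393]) cube([83, 1025, 25]);
translate([725, 314, 393]) cube([83, 1025, 25]);
translate([842, 314, 393]) cube([83, 1025, 25]);
translate([959, 314, 393]) cube([83, 1025, 25]);
translate([1076, 314, 393]) cube([83, 1025, 25]);
translate([1193, 314, 393]) cube([83, 1025, 25]);
translate([1310, 314, 393]) cube([83, 1025, 25]);
translate([1427, 314, 393]) cube([83, 1025, 25]);
translate([1544, 314, 393]) cube([83, 1025, 25]);
translate([1661, 314, 393]) cube([83, 1025, 25]);
translate([1778, 314, 393]) cube([83, 1025, 25]);
translate([1895, 314, 393]) cube([83, 1025, 25]);
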